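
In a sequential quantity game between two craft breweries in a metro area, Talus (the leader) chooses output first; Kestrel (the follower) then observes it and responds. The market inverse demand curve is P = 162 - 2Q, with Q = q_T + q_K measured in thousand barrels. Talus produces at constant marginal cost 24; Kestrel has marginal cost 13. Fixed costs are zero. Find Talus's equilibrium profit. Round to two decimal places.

The follower Kestrel best-responds to any q_T: π_K = (162 - 2Q)q_K - 13q_K.
Follower FOC: 149 - 2q_T - 4q_K = 0, so q_K(q_T) = (149 - 2q_T)/4.
The leader anticipates this reaction. Substituting into P = 162 - 2Q gives P = 175/2 - q_T, so π_T = (175/2 - q_T)q_T - 24q_T.
Leader FOC: 127/2 - 2q_T = 0, so q_T = 127/4.
Then q_K = (149 - 2·(127/4))/4 = 171/8.
Price P = 162 - 2·(425/8) = 223/4.
Talus's profit: (223/4 - 24)·(127/4) = 1008.0625.

1008.06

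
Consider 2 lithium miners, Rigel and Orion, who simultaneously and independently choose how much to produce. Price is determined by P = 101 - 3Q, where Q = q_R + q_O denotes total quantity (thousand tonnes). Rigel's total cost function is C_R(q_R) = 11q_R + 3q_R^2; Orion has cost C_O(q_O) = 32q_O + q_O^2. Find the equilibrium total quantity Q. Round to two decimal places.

12.31

Rigel's profit: π_R = (101 - 3Q)q_R - (11q_R + 3q_R²). Setting ∂π_R/∂q_R = 0: 90 - 12q_R - 3(q_O) = 0.
Orion's first-order condition: 69 - 8q_O - 3(q_R) = 0.
Best responses: q_R = (90 - 3q_O)/12, q_O = (69 - 3q_R)/8.
Substituting one into the other gives q_R = 171/29 and q_O = 186/29.
Total output Q = 171/29 + 186/29 = 357/29.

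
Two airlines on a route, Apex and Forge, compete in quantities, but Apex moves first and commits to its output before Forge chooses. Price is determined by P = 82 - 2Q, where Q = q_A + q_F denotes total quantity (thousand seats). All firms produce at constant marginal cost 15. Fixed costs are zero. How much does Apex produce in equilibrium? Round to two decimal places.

Solve by backward induction. Given q_A, the follower Forge maximises π_F = (82 - 2q_A - 2q_F)q_F - 15q_F.
∂π_F/∂q_F = 67 - 2q_A - 4q_F = 0 gives the reaction function q_F = (67 - 2q_A)/4.
Apex substitutes q_F(q_A) into its own profit: π_A = q_A(82 - 2q_A - (67 - 2q_A)/2) - 15q_A = (97/2 - q_A)q_A - 15q_A.
Leader FOC: 67/2 - 2q_A = 0, so q_A = 67/4.
Then q_F = (67 - 2·(67/4))/4 = 67/8.

16.75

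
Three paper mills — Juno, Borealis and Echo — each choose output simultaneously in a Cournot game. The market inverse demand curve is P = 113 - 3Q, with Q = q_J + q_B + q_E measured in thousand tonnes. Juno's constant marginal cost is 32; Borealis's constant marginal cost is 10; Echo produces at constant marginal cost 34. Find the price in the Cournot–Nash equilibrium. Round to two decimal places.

Juno's profit: π_J = (113 - 3Q)q_J - (32q_J). Setting ∂π_J/∂q_J = 0: 81 - 6q_J - 3(q_B + q_E) = 0.
Borealis's profit: π_B = (113 - 3Q)q_B - (10q_B). Setting ∂π_B/∂q_B = 0: 103 - 6q_B - 3(q_J + q_E) = 0.
Echo's first-order condition: 79 - 6q_E - 3(q_J + q_B) = 0.
Adding the 3 first-order conditions: 263 − 12Q = 0, so Q = 263/12.
Back-substituting: q_J = (81 − 263/4)/3 = 61/12, q_B = (103 − 263/4)/3 = 149/12, q_E = (79 − 263/4)/3 = 53/12.
Total output Q = 263/12, so price P = 113 - 3·(263/12) = 189/4.

47.25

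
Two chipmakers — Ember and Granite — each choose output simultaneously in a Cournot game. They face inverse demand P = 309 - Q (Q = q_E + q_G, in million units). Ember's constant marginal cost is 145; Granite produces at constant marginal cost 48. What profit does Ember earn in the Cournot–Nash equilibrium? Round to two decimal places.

Ember's profit: π_E = (309 - Q)q_E - (145q_E). Setting ∂π_E/∂q_E = 0: 164 - 2q_E - (q_G) = 0.
Granite's profit: π_G = (309 - Q)q_G - (48q_G). Setting ∂π_G/∂q_G = 0: 261 - 2q_G - (q_E) = 0.
So q_E = (164 - q_G)/2 and q_G = (261 - q_E)/2.
Substituting one into the other gives q_E = 67/3 and q_G = 358/3.
Price P = 309 - 425/3 = 502/3.
Ember's profit: (502/3 - 145)·(67/3) = 498.7778.

498.78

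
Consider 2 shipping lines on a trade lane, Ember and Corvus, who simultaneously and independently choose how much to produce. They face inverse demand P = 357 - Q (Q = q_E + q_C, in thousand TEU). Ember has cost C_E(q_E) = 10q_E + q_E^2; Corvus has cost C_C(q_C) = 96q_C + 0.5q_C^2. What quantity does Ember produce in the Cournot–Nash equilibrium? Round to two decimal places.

70.91

Ember's profit: π_E = (357 - Q)q_E - (10q_E + q_E²). Setting ∂π_E/∂q_E = 0: 347 - 4q_E - (q_C) = 0.
Corvus's profit: π_C = (357 - Q)q_C - (96q_C + (1/2)q_C²). Setting ∂π_C/∂q_C = 0: 261 - 3q_C - (q_E) = 0.
So q_E = (347 - q_C)/4 and q_C = (261 - q_E)/3.
Substituting one into the other gives q_E = 780/11 and q_C = 697/11.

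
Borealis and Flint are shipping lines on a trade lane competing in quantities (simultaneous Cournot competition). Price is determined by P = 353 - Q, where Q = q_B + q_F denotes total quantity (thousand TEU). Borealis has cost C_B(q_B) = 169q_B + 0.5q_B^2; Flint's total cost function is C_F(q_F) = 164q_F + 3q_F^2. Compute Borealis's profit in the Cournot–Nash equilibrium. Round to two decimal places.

4667.55

Borealis's profit: π_B = (353 - Q)q_B - (169q_B + (1/2)q_B²). Setting ∂π_B/∂q_B = 0: 184 - 3q_B - (q_F) = 0.
Flint's profit: π_F = (353 - Q)q_F - (164q_F + 3q_F²). Setting ∂π_F/∂q_F = 0: 189 - 8q_F - (q_B) = 0.
Rearranging gives the reaction functions q_B = (184 - q_F)/3 and q_F = (189 - q_B)/8.
Solving the pair: q_B = 1283/23, q_F = 383/23.
Price P = 353 - 1666/23 = 280.5652.
Borealis's profit: 280.5652·(1283/23) - 169·(1283/23) - (1/2)(1283/23)² = 4667.5491.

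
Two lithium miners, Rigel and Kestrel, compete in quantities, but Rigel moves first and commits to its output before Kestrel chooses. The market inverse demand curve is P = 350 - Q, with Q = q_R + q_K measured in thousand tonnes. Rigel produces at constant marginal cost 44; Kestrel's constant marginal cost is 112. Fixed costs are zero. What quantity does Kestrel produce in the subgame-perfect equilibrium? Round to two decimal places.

The follower Kestrel best-responds to any q_R: π_K = (350 - Q)q_K - 112q_K.
∂π_K/∂q_K = 238 - q_R - 2q_K = 0 gives the reaction function q_K = (238 - q_R)/2.
Rigel substitutes q_K(q_R) into its own profit: π_R = q_R(350 - q_R - (238 - q_R)/2) - 44q_R = (231 - (1/2)q_R)q_R - 44q_R.
The leader's first-order condition 187 - q_R = 0 yields q_R = 187.
Then q_K = (238 - 187)/2 = 51/2.

25.50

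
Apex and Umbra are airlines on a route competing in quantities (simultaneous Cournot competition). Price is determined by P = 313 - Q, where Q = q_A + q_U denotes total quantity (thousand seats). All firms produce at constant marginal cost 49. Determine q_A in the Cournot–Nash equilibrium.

Each firm earns π_i = (313 - Q)q_i - 49q_i.
Setting ∂π_i/∂q_i = 0 with rivals' quantities fixed: 264 - 2q_i - q_j = 0.
With identical firms every q_j equals q_i, so q_j = q_i and 264 = 3q_i, giving q_i = 88.

88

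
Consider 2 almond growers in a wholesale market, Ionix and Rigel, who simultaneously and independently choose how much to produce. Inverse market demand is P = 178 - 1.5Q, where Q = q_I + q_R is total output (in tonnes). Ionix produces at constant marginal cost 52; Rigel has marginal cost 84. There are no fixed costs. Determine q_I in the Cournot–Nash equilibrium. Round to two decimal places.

35.11

Ionix's profit: π_I = (178 - 1.5Q)q_I - (52q_I). Setting ∂π_I/∂q_I = 0: 126 - 3q_I - (3/2)(q_R) = 0.
Rigel's profit: π_R = (178 - 1.5Q)q_R - (84q_R). Setting ∂π_R/∂q_R = 0: 94 - 3q_R - (3/2)(q_I) = 0.
Rearranging gives the reaction functions q_I = (126 - (3/2)q_R)/3 and q_R = (94 - (3/2)q_I)/3.
Solving the pair: q_I = 316/9, q_R = 124/9.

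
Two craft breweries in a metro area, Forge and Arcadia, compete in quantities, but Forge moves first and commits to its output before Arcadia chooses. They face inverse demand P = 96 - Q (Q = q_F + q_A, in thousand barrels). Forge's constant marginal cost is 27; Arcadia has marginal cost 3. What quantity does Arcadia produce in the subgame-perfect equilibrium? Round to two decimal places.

The follower Arcadia best-responds to any q_F: π_A = (96 - Q)q_A - 3q_A.
Follower FOC: 93 - q_F - 2q_A = 0, so q_A(q_F) = (93 - q_F)/2.
Forge substitutes q_A(q_F) into its own profit: π_F = q_F(96 - q_F - (93 - q_F)/2) - 27q_F = (99/2 - (1/2)q_F)q_F - 27q_F.
Maximising: ∂π_F/∂q_F = 45/2 - q_F = 0, giving q_F = 45/2.
Then q_A = (93 - 45/2)/2 = 141/4.

35.25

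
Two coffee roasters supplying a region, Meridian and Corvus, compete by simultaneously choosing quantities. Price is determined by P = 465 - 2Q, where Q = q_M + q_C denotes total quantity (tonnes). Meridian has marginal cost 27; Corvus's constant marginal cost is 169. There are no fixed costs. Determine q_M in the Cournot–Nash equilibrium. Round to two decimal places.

96.67

Meridian's profit: π_M = (465 - 2Q)q_M - (27q_M). Setting ∂π_M/∂q_M = 0: 438 - 4q_M - 2(q_C) = 0.
Corvus's profit: π_C = (465 - 2Q)q_C - (169q_C). Setting ∂π_C/∂q_C = 0: 296 - 4q_C - 2(q_M) = 0.
Rearranging gives the reaction functions q_M = (438 - 2q_C)/4 and q_C = (296 - 2q_M)/4.
Substituting one into the other gives q_M = 290/3 and q_C = 77/3.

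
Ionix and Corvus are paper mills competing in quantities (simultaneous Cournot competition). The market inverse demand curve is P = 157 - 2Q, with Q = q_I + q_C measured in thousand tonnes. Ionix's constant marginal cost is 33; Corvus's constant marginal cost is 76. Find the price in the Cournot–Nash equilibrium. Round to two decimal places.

Ionix's profit: π_I = (157 - 2Q)q_I - (33q_I). Setting ∂π_I/∂q_I = 0: 124 - 4q_I - 2(q_C) = 0.
Corvus's profit: π_C = (157 - 2Q)q_C - (76q_C). Setting ∂π_C/∂q_C = 0: 81 - 4q_C - 2(q_I) = 0.
So q_I = (124 - 2q_C)/4 and q_C = (81 - 2q_I)/4.
Solving the pair: q_I = 167/6, q_C = 19/3.
Total output Q = 205/6, so price P = 157 - 2·(205/6) = 266/3.

88.67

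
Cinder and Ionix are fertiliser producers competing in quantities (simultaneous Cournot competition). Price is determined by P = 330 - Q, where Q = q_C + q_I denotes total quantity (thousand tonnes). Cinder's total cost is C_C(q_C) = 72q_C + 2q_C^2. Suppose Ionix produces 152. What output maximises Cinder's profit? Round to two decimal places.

17.67

With the rival's output fixed at 152, Cinder's profit is π_C = (330 - 152 - q_C)q_C - (72q_C + 2q_C²) = (178 - q_C)q_C - (72q_C + 2q_C²).
∂π_C/∂q_C = 106 - 6q_C = 0, so q_C = 53/3.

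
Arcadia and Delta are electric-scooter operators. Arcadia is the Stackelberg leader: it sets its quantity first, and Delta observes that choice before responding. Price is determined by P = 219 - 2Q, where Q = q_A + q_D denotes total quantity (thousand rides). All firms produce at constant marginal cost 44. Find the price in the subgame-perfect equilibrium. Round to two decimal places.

Solve by backward induction. Given q_A, the follower Delta maximises π_D = (219 - 2q_A - 2q_D)q_D - 44q_D.
Follower FOC: 175 - 2q_A - 4q_D = 0, so q_D(q_A) = (175 - 2q_A)/4.
Arcadia substitutes q_D(q_A) into its own profit: π_A = q_A(219 - 2q_A - (175 - 2q_A)/2) - 44q_A = (263/2 - q_A)q_A - 44q_A.
Leader FOC: 175/2 - 2q_A = 0, so q_A = 175/4.
Then q_D = (175 - 2·(175/4))/4 = 175/8.
Total output Q = 525/8, so price P = 219 - 2·(525/8) = 351/4.

87.75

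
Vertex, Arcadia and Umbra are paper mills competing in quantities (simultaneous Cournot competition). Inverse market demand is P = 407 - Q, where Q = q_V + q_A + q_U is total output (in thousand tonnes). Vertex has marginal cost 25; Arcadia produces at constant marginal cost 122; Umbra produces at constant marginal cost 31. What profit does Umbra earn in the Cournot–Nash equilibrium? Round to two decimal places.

13282.56

Vertex's profit: π_V = (407 - Q)q_V - (25q_V). Setting ∂π_V/∂q_V = 0: 382 - 2q_V - (q_A + q_U) = 0.
Arcadia's profit: π_A = (407 - Q)q_A - (122q_A). Setting ∂π_A/∂q_A = 0: 285 - 2q_A - (q_V + q_U) = 0.
Umbra's first-order condition: 376 - 2q_U - (q_V + q_A) = 0.
Summing all 3 equations gives 1043 − 4Q = 0, hence Q = 1043/4.
Back-substituting: q_V = (382 − 1043/4) = 485/4, q_A = (285 − 1043/4) = 97/4, q_U = (376 − 1043/4) = 461/4.
Price P = 407 - 1043/4 = 585/4.
Umbra's profit: (585/4 - 31)·(461/4) = 13282.5625.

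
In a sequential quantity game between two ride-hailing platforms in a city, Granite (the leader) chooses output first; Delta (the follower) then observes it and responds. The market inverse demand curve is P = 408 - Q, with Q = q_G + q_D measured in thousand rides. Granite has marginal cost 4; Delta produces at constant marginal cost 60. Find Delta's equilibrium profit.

3481

Solve by backward induction. Given q_G, the follower Delta maximises π_D = (408 - q_G - q_D)q_D - 60q_D.
Follower FOC: 348 - q_G - 2q_D = 0, so q_D(q_G) = (348 - q_G)/2.
The leader anticipates this reaction. Substituting into P = 408 - Q gives P = 234 - (1/2)q_G, so π_G = (234 - (1/2)q_G)q_G - 4q_G.
Leader FOC: 230 - q_G = 0, so q_G = 230.
Then q_D = (348 - 230)/2 = 59.
Price P = 408 - 289 = 119.
Delta's profit: (119 - 60)·59 = 3481.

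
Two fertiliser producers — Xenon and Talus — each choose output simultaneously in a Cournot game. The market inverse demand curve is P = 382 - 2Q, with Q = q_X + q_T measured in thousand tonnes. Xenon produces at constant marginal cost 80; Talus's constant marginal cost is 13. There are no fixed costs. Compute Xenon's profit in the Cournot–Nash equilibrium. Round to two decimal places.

Xenon's profit: π_X = (382 - 2Q)q_X - (80q_X). Setting ∂π_X/∂q_X = 0: 302 - 4q_X - 2(q_T) = 0.
Talus's profit: π_T = (382 - 2Q)q_T - (13q_T). Setting ∂π_T/∂q_T = 0: 369 - 4q_T - 2(q_X) = 0.
Best responses: q_X = (302 - 2q_T)/4, q_T = (369 - 2q_X)/4.
Substituting one into the other gives q_X = 235/6 and q_T = 218/3.
Price P = 382 - 2·(671/6) = 475/3.
Xenon's profit: (475/3 - 80)·(235/6) = 3068.0556.

3068.06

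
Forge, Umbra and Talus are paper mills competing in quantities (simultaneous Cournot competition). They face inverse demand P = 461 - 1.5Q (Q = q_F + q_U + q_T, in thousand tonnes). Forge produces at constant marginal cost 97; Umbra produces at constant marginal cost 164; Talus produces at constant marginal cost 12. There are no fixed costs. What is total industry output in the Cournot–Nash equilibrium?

Forge's profit: π_F = (461 - 1.5Q)q_F - (97q_F). Setting ∂π_F/∂q_F = 0: 364 - 3q_F - (3/2)(q_U + q_T) = 0.
Umbra's first-order condition: 297 - 3q_U - (3/2)(q_F + q_T) = 0.
Talus's profit: π_T = (461 - 1.5Q)q_T - (12q_T). Setting ∂π_T/∂q_T = 0: 449 - 3q_T - (3/2)(q_F + q_U) = 0.
Summing all 3 equations gives 1110 − 6Q = 0, hence Q = 185.
Back-substituting: q_F = (364 − 555/2)/(3/2) = 173/3, q_U = (297 − 555/2)/(3/2) = 13, q_T = (449 − 555/2)/(3/2) = 343/3.
Total output Q = 173/3 + 13 + 343/3 = 185.

185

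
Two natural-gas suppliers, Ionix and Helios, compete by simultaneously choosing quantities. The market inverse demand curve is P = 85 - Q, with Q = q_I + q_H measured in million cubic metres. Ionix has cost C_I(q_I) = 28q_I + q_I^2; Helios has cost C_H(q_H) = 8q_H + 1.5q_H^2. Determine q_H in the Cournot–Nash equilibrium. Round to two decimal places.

Ionix's profit: π_I = (85 - Q)q_I - (28q_I + q_I²). Setting ∂π_I/∂q_I = 0: 57 - 4q_I - (q_H) = 0.
Helios's first-order condition: 77 - 5q_H - (q_I) = 0.
Best responses: q_I = (57 - q_H)/4, q_H = (77 - q_I)/5.
Substituting one into the other gives q_I = 208/19 and q_H = 251/19.

13.21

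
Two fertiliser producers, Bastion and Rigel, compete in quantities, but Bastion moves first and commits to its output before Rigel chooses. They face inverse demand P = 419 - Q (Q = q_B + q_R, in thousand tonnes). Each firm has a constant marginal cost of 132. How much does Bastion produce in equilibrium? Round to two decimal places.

143.50

The follower Rigel best-responds to any q_B: π_R = (419 - Q)q_R - 132q_R.
Setting the follower's marginal profit to zero, 287 - q_B - 2q_R = 0, i.e. q_R = (287 - q_B)/2.
The leader anticipates this reaction. Substituting into P = 419 - Q gives P = 551/2 - (1/2)q_B, so π_B = (551/2 - (1/2)q_B)q_B - 132q_B.
Maximising: ∂π_B/∂q_B = 287/2 - q_B = 0, giving q_B = 287/2.
Then q_R = (287 - 287/2)/2 = 287/4.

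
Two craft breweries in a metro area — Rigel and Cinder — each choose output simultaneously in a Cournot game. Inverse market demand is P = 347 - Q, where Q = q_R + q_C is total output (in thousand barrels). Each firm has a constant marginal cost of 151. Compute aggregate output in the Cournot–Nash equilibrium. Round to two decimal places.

130.67

Each firm earns π_i = (347 - Q)q_i - 151q_i.
First-order condition (treating rivals' output as given): 196 - 2q_i - q_j = 0.
By symmetry each firm produces the same amount; substituting q_j = q_i yields q_i = 196/3.
Total output Q = 196/3 + 196/3 = 392/3.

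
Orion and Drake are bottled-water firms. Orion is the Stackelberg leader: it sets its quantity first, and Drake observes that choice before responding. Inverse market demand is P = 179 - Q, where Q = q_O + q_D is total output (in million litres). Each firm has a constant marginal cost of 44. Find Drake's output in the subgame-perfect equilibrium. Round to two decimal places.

33.75

Solve by backward induction. Given q_O, the follower Drake maximises π_D = (179 - q_O - q_D)q_D - 44q_D.
Setting the follower's marginal profit to zero, 135 - q_O - 2q_D = 0, i.e. q_D = (135 - q_O)/2.
Orion substitutes q_D(q_O) into its own profit: π_O = q_O(179 - q_O - (135 - q_O)/2) - 44q_O = (223/2 - (1/2)q_O)q_O - 44q_O.
The leader's first-order condition 135/2 - q_O = 0 yields q_O = 135/2.
Then q_D = (135 - 135/2)/2 = 135/4.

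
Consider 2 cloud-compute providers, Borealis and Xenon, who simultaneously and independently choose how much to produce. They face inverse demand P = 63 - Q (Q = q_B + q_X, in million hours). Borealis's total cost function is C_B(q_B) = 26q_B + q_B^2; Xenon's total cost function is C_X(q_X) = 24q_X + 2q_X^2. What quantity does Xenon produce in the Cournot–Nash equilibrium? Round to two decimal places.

Borealis's profit: π_B = (63 - Q)q_B - (26q_B + q_B²). Setting ∂π_B/∂q_B = 0: 37 - 4q_B - (q_X) = 0.
Xenon's profit: π_X = (63 - Q)q_X - (24q_X + 2q_X²). Setting ∂π_X/∂q_X = 0: 39 - 6q_X - (q_B) = 0.
So q_B = (37 - q_X)/4 and q_X = (39 - q_B)/6.
Solving the pair: q_B = 183/23, q_X = 119/23.

5.17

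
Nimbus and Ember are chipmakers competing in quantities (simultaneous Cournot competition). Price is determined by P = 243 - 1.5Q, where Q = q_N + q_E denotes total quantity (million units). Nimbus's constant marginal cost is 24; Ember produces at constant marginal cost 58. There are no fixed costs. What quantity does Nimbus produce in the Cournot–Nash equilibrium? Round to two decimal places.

Nimbus's profit: π_N = (243 - 1.5Q)q_N - (24q_N). Setting ∂π_N/∂q_N = 0: 219 - 3q_N - (3/2)(q_E) = 0.
Ember's profit: π_E = (243 - 1.5Q)q_E - (58q_E). Setting ∂π_E/∂q_E = 0: 185 - 3q_E - (3/2)(q_N) = 0.
Best responses: q_N = (219 - (3/2)q_E)/3, q_E = (185 - (3/2)q_N)/3.
Solving the pair: q_N = 506/9, q_E = 302/9.

56.22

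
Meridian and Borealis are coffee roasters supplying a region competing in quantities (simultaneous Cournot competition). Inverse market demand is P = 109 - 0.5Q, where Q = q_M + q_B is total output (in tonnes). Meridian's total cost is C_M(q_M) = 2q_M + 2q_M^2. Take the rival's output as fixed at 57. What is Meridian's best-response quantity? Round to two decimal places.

With the rival's output fixed at 57, Meridian's profit is π_M = (109 - (1/2)·57 - (1/2)q_M)q_M - (2q_M + 2q_M²) = (161/2 - (1/2)q_M)q_M - (2q_M + 2q_M²).
∂π_M/∂q_M = 157/2 - 5q_M = 0, so q_M = 157/10.

15.70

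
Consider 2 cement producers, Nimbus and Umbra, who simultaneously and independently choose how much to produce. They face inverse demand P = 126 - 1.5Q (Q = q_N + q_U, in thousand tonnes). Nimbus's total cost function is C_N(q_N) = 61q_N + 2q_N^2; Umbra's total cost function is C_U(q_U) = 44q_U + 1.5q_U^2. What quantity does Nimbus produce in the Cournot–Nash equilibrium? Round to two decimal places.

6.72

Nimbus's profit: π_N = (126 - 1.5Q)q_N - (61q_N + 2q_N²). Setting ∂π_N/∂q_N = 0: 65 - 7q_N - (3/2)(q_U) = 0.
Umbra's first-order condition: 82 - 6q_U - (3/2)(q_N) = 0.
Rearranging gives the reaction functions q_N = (65 - (3/2)q_U)/7 and q_U = (82 - (3/2)q_N)/6.
Solving the pair: q_N = 356/53, q_U = 1906/159.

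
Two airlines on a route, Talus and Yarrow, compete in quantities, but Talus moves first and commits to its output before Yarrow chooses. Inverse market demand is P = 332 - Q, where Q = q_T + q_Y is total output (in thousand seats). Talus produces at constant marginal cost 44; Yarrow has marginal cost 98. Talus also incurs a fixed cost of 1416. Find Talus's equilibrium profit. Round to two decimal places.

Solve by backward induction. Given q_T, the follower Yarrow maximises π_Y = (332 - q_T - q_Y)q_Y - 98q_Y.
Setting the follower's marginal profit to zero, 234 - q_T - 2q_Y = 0, i.e. q_Y = (234 - q_T)/2.
The leader anticipates this reaction. Substituting into P = 332 - Q gives P = 215 - (1/2)q_T, so π_T = (215 - (1/2)q_T)q_T - 44q_T.
The leader's first-order condition 171 - q_T = 0 yields q_T = 171.
Then q_Y = (234 - 171)/2 = 63/2.
Price P = 332 - 405/2 = 259/2.
Talus's profit: (259/2 - 44)·171 - 1416 = 13204.5000.

13204.50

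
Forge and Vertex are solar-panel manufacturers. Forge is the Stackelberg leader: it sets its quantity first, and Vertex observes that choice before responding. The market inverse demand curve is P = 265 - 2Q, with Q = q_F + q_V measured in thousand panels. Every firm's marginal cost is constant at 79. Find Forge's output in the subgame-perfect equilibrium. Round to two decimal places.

Solve by backward induction. Given q_F, the follower Vertex maximises π_V = (265 - 2q_F - 2q_V)q_V - 79q_V.
Follower FOC: 186 - 2q_F - 4q_V = 0, so q_V(q_F) = (186 - 2q_F)/4.
Forge substitutes q_V(q_F) into its own profit: π_F = q_F(265 - 2q_F - (186 - 2q_F)/2) - 79q_F = (172 - q_F)q_F - 79q_F.
Leader FOC: 93 - 2q_F = 0, so q_F = 93/2.
Then q_V = (186 - 2·(93/2))/4 = 93/4.

46.50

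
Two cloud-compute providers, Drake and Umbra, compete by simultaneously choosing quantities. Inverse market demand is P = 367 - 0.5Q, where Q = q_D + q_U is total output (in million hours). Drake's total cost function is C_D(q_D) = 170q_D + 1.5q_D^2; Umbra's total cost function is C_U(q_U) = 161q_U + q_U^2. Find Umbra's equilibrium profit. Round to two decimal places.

5718.61

Drake's profit: π_D = (367 - 0.5Q)q_D - (170q_D + (3/2)q_D²). Setting ∂π_D/∂q_D = 0: 197 - 4q_D - (1/2)(q_U) = 0.
Umbra's profit: π_U = (367 - 0.5Q)q_U - (161q_U + q_U²). Setting ∂π_U/∂q_U = 0: 206 - 3q_U - (1/2)(q_D) = 0.
So q_D = (197 - (1/2)q_U)/4 and q_U = (206 - (1/2)q_D)/3.
Solving the pair: q_D = 1952/47, q_U = 61.7447.
Price P = 367 - (1/2)·103.2766 = 315.3617.
Umbra's profit: 315.3617·61.7447 - 161·61.7447 - 61.7447² = 5718.6084.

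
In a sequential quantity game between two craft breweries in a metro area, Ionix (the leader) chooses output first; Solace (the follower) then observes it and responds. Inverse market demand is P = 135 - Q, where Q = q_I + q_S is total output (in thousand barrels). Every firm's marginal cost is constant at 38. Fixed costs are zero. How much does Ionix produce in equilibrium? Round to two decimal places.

48.50

Solve by backward induction. Given q_I, the follower Solace maximises π_S = (135 - q_I - q_S)q_S - 38q_S.
∂π_S/∂q_S = 97 - q_I - 2q_S = 0 gives the reaction function q_S = (97 - q_I)/2.
The leader anticipates this reaction. Substituting into P = 135 - Q gives P = 173/2 - (1/2)q_I, so π_I = (173/2 - (1/2)q_I)q_I - 38q_I.
The leader's first-order condition 97/2 - q_I = 0 yields q_I = 97/2.
Then q_S = (97 - 97/2)/2 = 97/4.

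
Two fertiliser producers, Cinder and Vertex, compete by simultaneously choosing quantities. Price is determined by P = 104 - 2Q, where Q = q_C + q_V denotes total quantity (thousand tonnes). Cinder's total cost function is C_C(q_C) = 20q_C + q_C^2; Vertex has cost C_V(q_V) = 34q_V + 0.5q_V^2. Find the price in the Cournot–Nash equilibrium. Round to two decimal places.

Cinder's profit: π_C = (104 - 2Q)q_C - (20q_C + q_C²). Setting ∂π_C/∂q_C = 0: 84 - 6q_C - 2(q_V) = 0.
Vertex's profit: π_V = (104 - 2Q)q_V - (34q_V + (1/2)q_V²). Setting ∂π_V/∂q_V = 0: 70 - 5q_V - 2(q_C) = 0.
Rearranging gives the reaction functions q_C = (84 - 2q_V)/6 and q_V = (70 - 2q_C)/5.
Substituting one into the other gives q_C = 140/13 and q_V = 126/13.
Total output Q = 266/13, so price P = 104 - 2·(266/13) = 820/13.

63.08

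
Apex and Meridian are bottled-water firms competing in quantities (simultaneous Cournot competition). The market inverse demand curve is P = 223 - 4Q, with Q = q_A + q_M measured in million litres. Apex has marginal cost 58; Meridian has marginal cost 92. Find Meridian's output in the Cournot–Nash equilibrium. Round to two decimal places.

8.08

Apex's profit: π_A = (223 - 4Q)q_A - (58q_A). Setting ∂π_A/∂q_A = 0: 165 - 8q_A - 4(q_M) = 0.
Meridian's profit: π_M = (223 - 4Q)q_M - (92q_M). Setting ∂π_M/∂q_M = 0: 131 - 8q_M - 4(q_A) = 0.
So q_A = (165 - 4q_M)/8 and q_M = (131 - 4q_A)/8.
Substituting one into the other gives q_A = 199/12 and q_M = 97/12.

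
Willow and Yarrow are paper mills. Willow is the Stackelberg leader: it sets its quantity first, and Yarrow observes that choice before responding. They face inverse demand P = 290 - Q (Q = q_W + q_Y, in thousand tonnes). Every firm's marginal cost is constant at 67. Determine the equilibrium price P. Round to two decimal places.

122.75

The follower Yarrow best-responds to any q_W: π_Y = (290 - Q)q_Y - 67q_Y.
Follower FOC: 223 - q_W - 2q_Y = 0, so q_Y(q_W) = (223 - q_W)/2.
Willow substitutes q_Y(q_W) into its own profit: π_W = q_W(290 - q_W - (223 - q_W)/2) - 67q_W = (357/2 - (1/2)q_W)q_W - 67q_W.
Maximising: ∂π_W/∂q_W = 223/2 - q_W = 0, giving q_W = 223/2.
Then q_Y = (223 - 223/2)/2 = 223/4.
Total output Q = 669/4, so price P = 290 - 669/4 = 491/4.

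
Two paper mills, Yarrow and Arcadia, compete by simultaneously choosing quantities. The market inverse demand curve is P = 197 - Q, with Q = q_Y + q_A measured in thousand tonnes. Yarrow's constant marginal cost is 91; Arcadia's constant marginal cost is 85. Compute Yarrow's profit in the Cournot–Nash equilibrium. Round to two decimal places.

1111.11

Yarrow's profit: π_Y = (197 - Q)q_Y - (91q_Y). Setting ∂π_Y/∂q_Y = 0: 106 - 2q_Y - (q_A) = 0.
Arcadia's profit: π_A = (197 - Q)q_A - (85q_A). Setting ∂π_A/∂q_A = 0: 112 - 2q_A - (q_Y) = 0.
Rearranging gives the reaction functions q_Y = (106 - q_A)/2 and q_A = (112 - q_Y)/2.
Solving the pair: q_Y = 100/3, q_A = 118/3.
Price P = 197 - 218/3 = 373/3.
Yarrow's profit: (373/3 - 91)·(100/3) = 1111.1111.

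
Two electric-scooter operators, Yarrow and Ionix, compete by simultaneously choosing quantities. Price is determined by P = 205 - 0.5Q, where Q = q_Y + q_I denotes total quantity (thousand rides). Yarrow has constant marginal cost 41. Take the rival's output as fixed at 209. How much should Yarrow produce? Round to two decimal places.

59.50

With the rival's output fixed at 209, Yarrow's profit is π_Y = (205 - (1/2)·209 - (1/2)q_Y)q_Y - (41q_Y) = (201/2 - (1/2)q_Y)q_Y - (41q_Y).
∂π_Y/∂q_Y = 119/2 - q_Y = 0, so q_Y = 119/2.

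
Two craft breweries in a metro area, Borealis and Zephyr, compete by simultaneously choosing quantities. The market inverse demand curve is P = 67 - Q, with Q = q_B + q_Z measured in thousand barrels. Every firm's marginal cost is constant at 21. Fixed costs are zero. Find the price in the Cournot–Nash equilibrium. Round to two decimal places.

36.33

A representative firm's profit is π_i = q_i(67 - Q) - 21q_i.
Setting ∂π_i/∂q_i = 0 with rivals' quantities fixed: 46 - 2q_i - q_j = 0.
By symmetry each firm produces the same amount; substituting q_j = q_i yields q_i = 46/3.
Total output Q = 92/3, so price P = 67 - 92/3 = 109/3.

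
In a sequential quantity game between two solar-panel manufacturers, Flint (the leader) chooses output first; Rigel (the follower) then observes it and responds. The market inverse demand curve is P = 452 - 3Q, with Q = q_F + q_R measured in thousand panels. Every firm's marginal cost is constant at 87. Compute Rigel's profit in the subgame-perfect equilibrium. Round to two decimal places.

2775.52

Solve by backward induction. Given q_F, the follower Rigel maximises π_R = (452 - 3q_F - 3q_R)q_R - 87q_R.
Follower FOC: 365 - 3q_F - 6q_R = 0, so q_R(q_F) = (365 - 3q_F)/6.
The leader anticipates this reaction. Substituting into P = 452 - 3Q gives P = 539/2 - (3/2)q_F, so π_F = (539/2 - (3/2)q_F)q_F - 87q_F.
Maximising: ∂π_F/∂q_F = 365/2 - 3q_F = 0, giving q_F = 365/6.
Then q_R = (365 - 3·(365/6))/6 = 365/12.
Price P = 452 - 3·(365/4) = 713/4.
Rigel's profit: (713/4 - 87)·(365/12) = 2775.5208.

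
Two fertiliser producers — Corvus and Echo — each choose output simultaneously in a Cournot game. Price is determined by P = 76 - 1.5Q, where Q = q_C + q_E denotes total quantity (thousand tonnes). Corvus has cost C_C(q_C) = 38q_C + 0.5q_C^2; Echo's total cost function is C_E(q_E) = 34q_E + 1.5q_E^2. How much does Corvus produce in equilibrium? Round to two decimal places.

7.59

Corvus's profit: π_C = (76 - 1.5Q)q_C - (38q_C + (1/2)q_C²). Setting ∂π_C/∂q_C = 0: 38 - 4q_C - (3/2)(q_E) = 0.
Echo's profit: π_E = (76 - 1.5Q)q_E - (34q_E + (3/2)q_E²). Setting ∂π_E/∂q_E = 0: 42 - 6q_E - (3/2)(q_C) = 0.
Best responses: q_C = (38 - (3/2)q_E)/4, q_E = (42 - (3/2)q_C)/6.
Solving the pair: q_C = 220/29, q_E = 148/29.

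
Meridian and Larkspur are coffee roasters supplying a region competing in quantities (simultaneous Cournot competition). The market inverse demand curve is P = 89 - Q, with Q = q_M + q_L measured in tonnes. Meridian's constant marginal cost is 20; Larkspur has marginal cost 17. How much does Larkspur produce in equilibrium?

Meridian's profit: π_M = (89 - Q)q_M - (20q_M). Setting ∂π_M/∂q_M = 0: 69 - 2q_M - (q_L) = 0.
Larkspur's first-order condition: 72 - 2q_L - (q_M) = 0.
Rearranging gives the reaction functions q_M = (69 - q_L)/2 and q_L = (72 - q_M)/2.
Solving the pair: q_M = 22, q_L = 25.

25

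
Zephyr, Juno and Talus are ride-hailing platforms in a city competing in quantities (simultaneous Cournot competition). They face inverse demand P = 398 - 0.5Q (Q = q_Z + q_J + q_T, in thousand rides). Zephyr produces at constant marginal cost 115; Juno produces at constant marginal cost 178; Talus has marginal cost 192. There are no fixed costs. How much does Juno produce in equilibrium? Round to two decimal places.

Zephyr's profit: π_Z = (398 - 0.5Q)q_Z - (115q_Z). Setting ∂π_Z/∂q_Z = 0: 283 - q_Z - (1/2)(q_J + q_T) = 0.
Juno's profit: π_J = (398 - 0.5Q)q_J - (178q_J). Setting ∂π_J/∂q_J = 0: 220 - q_J - (1/2)(q_Z + q_T) = 0.
Talus's first-order condition: 206 - q_T - (1/2)(q_Z + q_J) = 0.
Summing all 3 equations gives 709 − 2Q = 0, hence Q = 709/2.
Back-substituting: q_Z = (283 − 709/4)/(1/2) = 423/2, q_J = (220 − 709/4)/(1/2) = 171/2, q_T = (206 − 709/4)/(1/2) = 115/2.

85.50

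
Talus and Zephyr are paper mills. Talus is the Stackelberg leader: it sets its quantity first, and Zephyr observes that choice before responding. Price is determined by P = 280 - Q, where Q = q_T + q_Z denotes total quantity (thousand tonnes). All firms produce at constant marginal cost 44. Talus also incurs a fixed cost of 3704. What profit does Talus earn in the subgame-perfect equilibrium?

3258

The follower Zephyr best-responds to any q_T: π_Z = (280 - Q)q_Z - 44q_Z.
Setting the follower's marginal profit to zero, 236 - q_T - 2q_Z = 0, i.e. q_Z = (236 - q_T)/2.
Talus substitutes q_Z(q_T) into its own profit: π_T = q_T(280 - q_T - (236 - q_T)/2) - 44q_T = (162 - (1/2)q_T)q_T - 44q_T.
The leader's first-order condition 118 - q_T = 0 yields q_T = 118.
Then q_Z = (236 - 118)/2 = 59.
Price P = 280 - 177 = 103.
Talus's profit: (103 - 44)·118 - 3704 = 3258.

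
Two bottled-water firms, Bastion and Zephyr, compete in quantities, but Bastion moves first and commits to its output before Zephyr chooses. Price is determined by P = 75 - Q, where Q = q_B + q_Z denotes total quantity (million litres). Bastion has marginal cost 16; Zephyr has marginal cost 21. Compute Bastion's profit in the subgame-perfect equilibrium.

512

Solve by backward induction. Given q_B, the follower Zephyr maximises π_Z = (75 - q_B - q_Z)q_Z - 21q_Z.
Setting the follower's marginal profit to zero, 54 - q_B - 2q_Z = 0, i.e. q_Z = (54 - q_B)/2.
Bastion substitutes q_Z(q_B) into its own profit: π_B = q_B(75 - q_B - (54 - q_B)/2) - 16q_B = (48 - (1/2)q_B)q_B - 16q_B.
Leader FOC: 32 - q_B = 0, so q_B = 32.
Then q_Z = (54 - 32)/2 = 11.
Price P = 75 - 43 = 32.
Bastion's profit: (32 - 16)·32 = 512.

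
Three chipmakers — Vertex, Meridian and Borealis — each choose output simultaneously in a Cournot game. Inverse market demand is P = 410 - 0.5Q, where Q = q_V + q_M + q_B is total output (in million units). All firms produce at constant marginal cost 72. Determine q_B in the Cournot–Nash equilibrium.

169

A representative firm's profit is π_i = q_i(410 - 0.5Q) - 72q_i.
Setting ∂π_i/∂q_i = 0 with rivals' quantities fixed: 338 - q_i - (1/2)·Σ_{j≠i} q_j = 0.
By symmetry each firm produces the same amount; substituting Σ_{j≠i} q_j = 2q_i yields q_i = 338/2 = 169.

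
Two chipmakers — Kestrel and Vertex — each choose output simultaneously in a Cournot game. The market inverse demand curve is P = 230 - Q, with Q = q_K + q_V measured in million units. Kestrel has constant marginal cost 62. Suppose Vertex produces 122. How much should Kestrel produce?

23

With the rival's output fixed at 122, Kestrel's profit is π_K = (230 - 122 - q_K)q_K - (62q_K) = (108 - q_K)q_K - (62q_K).
∂π_K/∂q_K = 46 - 2q_K = 0, so q_K = 23.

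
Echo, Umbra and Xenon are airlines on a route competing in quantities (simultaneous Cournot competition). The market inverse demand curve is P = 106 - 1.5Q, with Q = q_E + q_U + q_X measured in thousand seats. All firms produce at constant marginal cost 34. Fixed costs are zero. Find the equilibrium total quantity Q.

36

A representative firm's profit is π_i = q_i(106 - 1.5Q) - 34q_i.
Setting ∂π_i/∂q_i = 0 with rivals' quantities fixed: 72 - 3q_i - (3/2)·Σ_{j≠i} q_j = 0.
By symmetry each firm produces the same amount; substituting Σ_{j≠i} q_j = 2q_i yields q_i = 72/6 = 12.
Total output Q = 12 + 12 + 12 = 36.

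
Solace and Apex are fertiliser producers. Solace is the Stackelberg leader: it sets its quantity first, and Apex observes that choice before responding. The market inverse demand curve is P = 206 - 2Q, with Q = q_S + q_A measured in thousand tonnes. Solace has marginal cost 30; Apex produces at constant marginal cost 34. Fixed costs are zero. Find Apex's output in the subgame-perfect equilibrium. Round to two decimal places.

Solve by backward induction. Given q_S, the follower Apex maximises π_A = (206 - 2q_S - 2q_A)q_A - 34q_A.
Follower FOC: 172 - 2q_S - 4q_A = 0, so q_A(q_S) = (172 - 2q_S)/4.
The leader anticipates this reaction. Substituting into P = 206 - 2Q gives P = 120 - q_S, so π_S = (120 - q_S)q_S - 30q_S.
Leader FOC: 90 - 2q_S = 0, so q_S = 45.
Then q_A = (172 - 2·45)/4 = 41/2.

20.50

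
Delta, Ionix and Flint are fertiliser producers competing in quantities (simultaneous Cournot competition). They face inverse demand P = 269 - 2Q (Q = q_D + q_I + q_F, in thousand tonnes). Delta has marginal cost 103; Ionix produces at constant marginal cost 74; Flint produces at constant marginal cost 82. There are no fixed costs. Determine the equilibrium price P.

Delta's profit: π_D = (269 - 2Q)q_D - (103q_D). Setting ∂π_D/∂q_D = 0: 166 - 4q_D - 2(q_I + q_F) = 0.
Ionix's first-order condition: 195 - 4q_I - 2(q_D + q_F) = 0.
Flint's first-order condition: 187 - 4q_F - 2(q_D + q_I) = 0.
Adding the 3 conditions: 548 − 4Q − 4Q = 0, i.e. Q = 137/2.
Back-substituting: q_D = (166 − 137)/2 = 29/2, q_I = (195 − 137)/2 = 29, q_F = (187 − 137)/2 = 25.
Total output Q = 137/2, so price P = 269 - 2·(137/2) = 132.

132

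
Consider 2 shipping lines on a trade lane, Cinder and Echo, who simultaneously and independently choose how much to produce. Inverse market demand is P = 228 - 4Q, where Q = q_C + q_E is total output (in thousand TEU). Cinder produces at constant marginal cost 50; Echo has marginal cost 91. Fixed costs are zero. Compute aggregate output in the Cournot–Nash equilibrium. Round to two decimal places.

26.25

Cinder's profit: π_C = (228 - 4Q)q_C - (50q_C). Setting ∂π_C/∂q_C = 0: 178 - 8q_C - 4(q_E) = 0.
Echo's first-order condition: 137 - 8q_E - 4(q_C) = 0.
Rearranging gives the reaction functions q_C = (178 - 4q_E)/8 and q_E = (137 - 4q_C)/8.
Substituting one into the other gives q_C = 73/4 and q_E = 8.
Total output Q = 73/4 + 8 = 105/4.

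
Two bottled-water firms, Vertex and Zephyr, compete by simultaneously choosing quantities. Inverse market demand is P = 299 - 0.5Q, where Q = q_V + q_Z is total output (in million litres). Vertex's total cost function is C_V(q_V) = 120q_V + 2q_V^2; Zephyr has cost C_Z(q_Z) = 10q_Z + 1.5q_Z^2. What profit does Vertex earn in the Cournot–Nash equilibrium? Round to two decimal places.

2093.33

Vertex's profit: π_V = (299 - 0.5Q)q_V - (120q_V + 2q_V²). Setting ∂π_V/∂q_V = 0: 179 - 5q_V - (1/2)(q_Z) = 0.
Zephyr's first-order condition: 289 - 4q_Z - (1/2)(q_V) = 0.
Rearranging gives the reaction functions q_V = (179 - (1/2)q_Z)/5 and q_Z = (289 - (1/2)q_V)/4.
Solving the pair: q_V = 28.9367, q_Z = 68.6329.
Price P = 299 - (1/2)·97.5696 = 250.2152.
Vertex's profit: 250.2152·28.9367 - 120·28.9367 - 2·28.9367² = 2093.3328.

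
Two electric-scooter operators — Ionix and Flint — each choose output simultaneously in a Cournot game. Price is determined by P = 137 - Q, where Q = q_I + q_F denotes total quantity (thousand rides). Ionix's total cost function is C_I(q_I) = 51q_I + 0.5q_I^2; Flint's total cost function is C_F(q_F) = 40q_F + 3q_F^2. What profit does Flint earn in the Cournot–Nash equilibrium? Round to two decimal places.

317.77

Ionix's profit: π_I = (137 - Q)q_I - (51q_I + (1/2)q_I²). Setting ∂π_I/∂q_I = 0: 86 - 3q_I - (q_F) = 0.
Flint's profit: π_F = (137 - Q)q_F - (40q_F + 3q_F²). Setting ∂π_F/∂q_F = 0: 97 - 8q_F - (q_I) = 0.
Best responses: q_I = (86 - q_F)/3, q_F = (97 - q_I)/8.
Substituting one into the other gives q_I = 591/23 and q_F = 205/23.
Price P = 137 - 796/23 = 102.3913.
Flint's profit: 102.3913·(205/23) - 40·(205/23) - 3(205/23)² = 317.7694.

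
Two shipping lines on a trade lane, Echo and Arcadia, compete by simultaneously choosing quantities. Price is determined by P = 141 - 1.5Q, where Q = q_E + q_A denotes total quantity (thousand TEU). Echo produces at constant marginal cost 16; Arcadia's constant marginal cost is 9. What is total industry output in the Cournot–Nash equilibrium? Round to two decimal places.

Echo's profit: π_E = (141 - 1.5Q)q_E - (16q_E). Setting ∂π_E/∂q_E = 0: 125 - 3q_E - (3/2)(q_A) = 0.
Arcadia's first-order condition: 132 - 3q_A - (3/2)(q_E) = 0.
Best responses: q_E = (125 - (3/2)q_A)/3, q_A = (132 - (3/2)q_E)/3.
Substituting one into the other gives q_E = 236/9 and q_A = 278/9.
Total output Q = 236/9 + 278/9 = 514/9.

57.11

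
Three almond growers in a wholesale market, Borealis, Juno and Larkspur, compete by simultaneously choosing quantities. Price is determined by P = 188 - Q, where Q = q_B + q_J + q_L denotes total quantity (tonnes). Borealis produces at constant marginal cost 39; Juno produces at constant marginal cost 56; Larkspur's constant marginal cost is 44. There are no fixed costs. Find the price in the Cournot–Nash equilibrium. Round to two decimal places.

Borealis's profit: π_B = (188 - Q)q_B - (39q_B). Setting ∂π_B/∂q_B = 0: 149 - 2q_B - (q_J + q_L) = 0.
Juno's profit: π_J = (188 - Q)q_J - (56q_J). Setting ∂π_J/∂q_J = 0: 132 - 2q_J - (q_B + q_L) = 0.
Larkspur's first-order condition: 144 - 2q_L - (q_B + q_J) = 0.
Adding the 3 conditions: 425 − 2Q − 2Q = 0, i.e. Q = 425/4.
Back-substituting: q_B = (149 − 425/4) = 171/4, q_J = (132 − 425/4) = 103/4, q_L = (144 − 425/4) = 151/4.
Total output Q = 425/4, so price P = 188 - 425/4 = 327/4.

81.75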